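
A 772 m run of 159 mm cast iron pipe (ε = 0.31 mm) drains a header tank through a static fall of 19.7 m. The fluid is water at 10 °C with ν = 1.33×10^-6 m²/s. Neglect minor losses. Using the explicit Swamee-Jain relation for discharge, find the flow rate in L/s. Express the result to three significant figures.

Q ≈ 36.1 L/s

Swamee-Jain (Type II): Q = -0.965·√(gD⁵h_f/L)·ln[ε/(3.7D) + √(3.17ν²L/(gD³h_f))]
√(gD⁵h_f/L) = √(9.81·0.159⁵·19.7/772) = 0.005044
ε/(3.7D) = 5.27×10^-4; √(3.17ν²L/(gD³h_f)) = 7.46×10^-5
Q = -0.965·0.005044·ln(6.016×10^-4) = 0.03609 m³/s
Check: V = 1.82 m/s, Re = 2.17×10^5, f = 0.02427, h_f = 19.8 m ≈ 19.7 m ✓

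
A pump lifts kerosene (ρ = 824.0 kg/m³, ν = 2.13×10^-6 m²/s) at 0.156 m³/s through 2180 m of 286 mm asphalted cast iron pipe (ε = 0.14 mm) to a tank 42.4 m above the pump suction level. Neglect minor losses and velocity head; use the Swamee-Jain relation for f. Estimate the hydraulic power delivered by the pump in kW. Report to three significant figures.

P_hyd ≈ 106 kW

V = 4Q/(πD²) = 2.428 m/s; Re = 3.26×10^5; ε/D = 4.90×10^-4; f = 0.01816
h_f = f(L/D)V²/2g = 41.61 m
Total head H = z + h_f = 42.4 + 41.61 = 84.01 m
P_hyd = ρgQH = 824.0·9.81·0.156·84.01 = 105.9 kW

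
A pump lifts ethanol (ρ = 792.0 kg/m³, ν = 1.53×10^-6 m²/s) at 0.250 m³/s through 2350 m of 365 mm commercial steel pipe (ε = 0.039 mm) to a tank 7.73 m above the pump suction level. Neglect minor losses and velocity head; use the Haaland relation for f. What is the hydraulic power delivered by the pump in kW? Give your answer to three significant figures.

V = 4Q/(πD²) = 2.389 m/s; Re = 5.70×10^5; ε/D = 1.07×10^-4; f = 0.01414
h_f = f(L/D)V²/2g = 26.48 m
Total head H = z + h_f = 7.73 + 26.48 = 34.21 m
P_hyd = ρgQH = 792.0·9.81·0.250·34.21 = 66.45 kW

P_hyd ≈ 66.5 kW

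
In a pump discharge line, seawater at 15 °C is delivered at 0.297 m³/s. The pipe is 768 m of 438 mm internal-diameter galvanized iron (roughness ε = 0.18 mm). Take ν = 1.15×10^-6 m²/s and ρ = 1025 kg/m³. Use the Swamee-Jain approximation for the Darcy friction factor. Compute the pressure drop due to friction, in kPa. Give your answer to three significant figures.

Δp ≈ 58.8 kPa

V = 4Q/(πD²) = 4·0.297/(π·0.438²) = 1.971 m/s
Re = VD/ν = 1.971·0.438/1.15×10^-6 = 7.51×10^5 → turbulent
ε/D = 0.18/438 = 4.11×10^-4
Swamee-Jain: f = 0.01685
h_f = f(L/D)V²/(2g) = 0.01685·(768/0.438)·1.971²/(2·9.81) = 5.851 m
Δp = ρg·h_f = 1025·9.81·5.851 = 58.83 kPa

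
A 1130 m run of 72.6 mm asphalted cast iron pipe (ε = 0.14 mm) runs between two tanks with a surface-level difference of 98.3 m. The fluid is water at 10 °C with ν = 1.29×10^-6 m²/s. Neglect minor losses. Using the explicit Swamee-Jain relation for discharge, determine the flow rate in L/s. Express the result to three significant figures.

Swamee-Jain (Type II): Q = -0.965·√(gD⁵h_f/L)·ln[ε/(3.7D) + √(3.17ν²L/(gD³h_f))]
√(gD⁵h_f/L) = √(9.81·0.0726⁵·98.3/1130) = 0.001312
ε/(3.7D) = 5.21×10^-4; √(3.17ν²L/(gD³h_f)) = 1.27×10^-4
Q = -0.965·0.001312·ln(6.483×10^-4) = 0.009294 m³/s
Check: V = 2.25 m/s, Re = 1.26×10^5, f = 0.02480, h_f = 99.2 m ≈ 98.3 m ✓

Q ≈ 9.29 L/s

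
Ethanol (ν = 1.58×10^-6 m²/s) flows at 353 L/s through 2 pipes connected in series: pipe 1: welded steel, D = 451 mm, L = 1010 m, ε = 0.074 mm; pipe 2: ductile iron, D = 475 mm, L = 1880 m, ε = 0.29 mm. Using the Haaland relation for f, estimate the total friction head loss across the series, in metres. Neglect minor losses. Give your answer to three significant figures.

H ≈ 22.7 m

Pipe 1: V = 2.210 m/s, Re = 6.31×10^5, ε/D = 1.64×10^-4, f = 0.01465, h_1 = f(L/D)V²/2g = 8.162 m
Pipe 2: V = 1.992 m/s, Re = 5.99×10^5, ε/D = 6.11×10^-4, f = 0.01813, h_2 = f(L/D)V²/2g = 14.51 m
Series → Q common, losses add: H = Σh = 22.68 m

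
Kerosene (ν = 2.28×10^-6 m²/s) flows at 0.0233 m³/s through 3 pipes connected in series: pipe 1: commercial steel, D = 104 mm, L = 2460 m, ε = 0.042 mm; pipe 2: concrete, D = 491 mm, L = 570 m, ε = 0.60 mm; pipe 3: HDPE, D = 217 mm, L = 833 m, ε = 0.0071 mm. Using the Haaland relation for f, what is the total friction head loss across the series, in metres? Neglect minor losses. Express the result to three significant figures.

Pipe 1: V = 2.743 m/s, Re = 1.25×10^5, ε/D = 4.04×10^-4, f = 0.01908, h_1 = f(L/D)V²/2g = 173.1 m
Pipe 2: V = 0.1231 m/s, Re = 2.65×10^4, ε/D = 0.00122, f = 0.02668, h_2 = f(L/D)V²/2g = 0.02391 m
Pipe 3: V = 0.6300 m/s, Re = 6.00×10^4, ε/D = 3.27×10^-5, f = 0.01999, h_3 = f(L/D)V²/2g = 1.552 m
Series → Q common, losses add: H = Σh = 174.7 m

H ≈ 175 m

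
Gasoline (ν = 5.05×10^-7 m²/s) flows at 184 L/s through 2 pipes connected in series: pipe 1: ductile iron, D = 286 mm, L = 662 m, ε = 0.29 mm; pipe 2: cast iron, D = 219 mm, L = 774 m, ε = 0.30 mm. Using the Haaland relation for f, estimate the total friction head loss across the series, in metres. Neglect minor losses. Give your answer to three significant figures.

H ≈ 111 m

Pipe 1: V = 2.864 m/s, Re = 1.62×10^6, ε/D = 0.00101, f = 0.01991, h_1 = f(L/D)V²/2g = 19.26 m
Pipe 2: V = 4.885 m/s, Re = 2.12×10^6, ε/D = 0.00137, f = 0.02137, h_2 = f(L/D)V²/2g = 91.87 m
Series → Q common, losses add: H = Σh = 111.1 m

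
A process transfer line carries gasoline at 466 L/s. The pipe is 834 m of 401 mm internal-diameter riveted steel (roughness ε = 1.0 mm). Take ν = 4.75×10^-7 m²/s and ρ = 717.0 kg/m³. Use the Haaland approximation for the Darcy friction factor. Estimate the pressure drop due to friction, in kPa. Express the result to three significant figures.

V = 4Q/(πD²) = 4·0.466/(π·0.401²) = 3.690 m/s
Re = VD/ν = 3.690·0.401/4.75×10^-7 = 3.12×10^6 → turbulent
ε/D = 1.0/401 = 0.00249
Haaland: f = 0.02495
h_f = f(L/D)V²/(2g) = 0.02495·(834/0.401)·3.690²/(2·9.81) = 36.01 m
Δp = ρg·h_f = 717.0·9.81·36.01 = 253.3 kPa

Δp ≈ 253 kPa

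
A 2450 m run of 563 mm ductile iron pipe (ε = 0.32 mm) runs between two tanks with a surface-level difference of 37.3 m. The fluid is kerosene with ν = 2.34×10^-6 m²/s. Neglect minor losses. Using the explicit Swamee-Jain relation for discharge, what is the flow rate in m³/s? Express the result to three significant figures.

Swamee-Jain (Type II): Q = -0.965·√(gD⁵h_f/L)·ln[ε/(3.7D) + √(3.17ν²L/(gD³h_f))]
√(gD⁵h_f/L) = √(9.81·0.563⁵·37.3/2450) = 0.09191
ε/(3.7D) = 1.54×10^-4; √(3.17ν²L/(gD³h_f)) = 2.55×10^-5
Q = -0.965·0.09191·ln(1.791×10^-4) = 0.7652 m³/s
Check: V = 3.07 m/s, Re = 7.40×10^5, f = 0.01791, h_f = 37.5 m ≈ 37.3 m ✓

Q ≈ 0.765 m³/s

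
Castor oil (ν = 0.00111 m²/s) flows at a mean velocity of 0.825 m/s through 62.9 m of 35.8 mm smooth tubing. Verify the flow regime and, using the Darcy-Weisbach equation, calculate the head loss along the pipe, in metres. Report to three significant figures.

h_f ≈ 147 m

Re = VD/ν = 0.825·0.03580/0.00111 = 26.6 → laminar (Re < 2300)
f = 64/Re = 2.405
h_f = f(L/D)V²/(2g) = 2.405·(62.9/0.03580)·0.825²/(2·9.81) = 146.6 m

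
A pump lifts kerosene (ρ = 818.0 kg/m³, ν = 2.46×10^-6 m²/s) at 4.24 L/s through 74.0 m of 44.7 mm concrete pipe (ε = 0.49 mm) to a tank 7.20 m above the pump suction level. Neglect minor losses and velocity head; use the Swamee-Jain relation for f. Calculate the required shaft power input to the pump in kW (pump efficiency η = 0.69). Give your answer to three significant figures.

V = 4Q/(πD²) = 2.702 m/s; Re = 4.91×10^4; ε/D = 0.0110; f = 0.04063
h_f = f(L/D)V²/2g = 25.03 m
Total head H = z + h_f = 7.20 + 25.03 = 32.23 m
P_hyd = ρgQH = 818.0·9.81·0.00424·32.23 = 1.096 kW
P_shaft = P_hyd/η = 1.096/0.69 = 1.589 kW

P_shaft ≈ 1.59 kW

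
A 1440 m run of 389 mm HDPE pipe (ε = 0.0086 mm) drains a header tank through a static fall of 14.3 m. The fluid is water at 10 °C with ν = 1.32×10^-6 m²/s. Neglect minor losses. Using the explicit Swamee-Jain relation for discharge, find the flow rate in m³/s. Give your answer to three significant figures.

Q ≈ 0.290 m³/s

Swamee-Jain (Type II): Q = -0.965·√(gD⁵h_f/L)·ln[ε/(3.7D) + √(3.17ν²L/(gD³h_f))]
√(gD⁵h_f/L) = √(9.81·0.389⁵·14.3/1440) = 0.02946
ε/(3.7D) = 5.98×10^-6; √(3.17ν²L/(gD³h_f)) = 3.10×10^-5
Q = -0.965·0.02946·ln(3.701×10^-5) = 0.2901 m³/s
Check: V = 2.44 m/s, Re = 7.19×10^5, f = 0.01271, h_f = 14.3 m ≈ 14.3 m ✓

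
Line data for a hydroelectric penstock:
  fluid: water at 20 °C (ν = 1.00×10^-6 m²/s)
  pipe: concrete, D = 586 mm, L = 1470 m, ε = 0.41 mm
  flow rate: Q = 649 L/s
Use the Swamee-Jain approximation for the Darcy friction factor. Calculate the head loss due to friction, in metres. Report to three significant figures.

V = 4Q/(πD²) = 4·0.649/(π·0.586²) = 2.406 m/s
Re = VD/ν = 2.406·0.586/1.00×10^-6 = 1.41×10^6 → turbulent
ε/D = 0.41/586 = 7.00×10^-4
Swamee-Jain: f = 0.01840
h_f = f(L/D)V²/(2g) = 0.01840·(1470/0.586)·2.406²/(2·9.81) = 13.62 m

h_f ≈ 13.6 m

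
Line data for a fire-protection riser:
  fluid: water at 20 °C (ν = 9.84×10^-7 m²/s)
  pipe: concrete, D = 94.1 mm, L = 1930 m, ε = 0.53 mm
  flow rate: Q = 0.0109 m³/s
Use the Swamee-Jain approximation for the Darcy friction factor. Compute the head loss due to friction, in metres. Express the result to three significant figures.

V = 4Q/(πD²) = 4·0.0109/(π·0.0941²) = 1.567 m/s
Re = VD/ν = 1.567·0.0941/9.84×10^-7 = 1.50×10^5 → turbulent
ε/D = 0.53/94.1 = 0.00563
Swamee-Jain: f = 0.03228
h_f = f(L/D)V²/(2g) = 0.03228·(1930/0.0941)·1.567²/(2·9.81) = 82.89 m

h_f ≈ 82.9 m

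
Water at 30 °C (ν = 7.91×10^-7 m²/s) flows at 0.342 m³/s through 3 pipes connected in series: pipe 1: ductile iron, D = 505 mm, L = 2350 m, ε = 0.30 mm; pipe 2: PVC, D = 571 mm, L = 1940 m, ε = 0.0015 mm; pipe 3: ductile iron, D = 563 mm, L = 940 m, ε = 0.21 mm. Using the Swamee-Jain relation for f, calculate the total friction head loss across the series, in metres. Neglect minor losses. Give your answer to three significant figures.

Pipe 1: V = 1.707 m/s, Re = 1.09×10^6, ε/D = 5.94×10^-4, f = 0.01787, h_1 = f(L/D)V²/2g = 12.35 m
Pipe 2: V = 1.336 m/s, Re = 9.64×10^5, ε/D = 2.63×10^-6, f = 0.01174, h_2 = f(L/D)V²/2g = 3.627 m
Pipe 3: V = 1.374 m/s, Re = 9.78×10^5, ε/D = 3.73×10^-4, f = 0.01639, h_3 = f(L/D)V²/2g = 2.632 m
Series → Q common, losses add: H = Σh = 18.61 m

H ≈ 18.6 m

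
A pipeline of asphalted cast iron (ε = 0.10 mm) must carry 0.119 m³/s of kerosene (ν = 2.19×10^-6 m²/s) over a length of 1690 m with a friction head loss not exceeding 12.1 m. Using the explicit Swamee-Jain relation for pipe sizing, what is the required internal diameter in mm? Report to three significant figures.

D ≈ 315 mm

Swamee-Jain (Type III): D = 0.66·[ε^1.25·(LQ²/(gh_f))^4.75 + ν·Q^9.4·(L/(gh_f))^5.2]^0.04
LQ²/(gh_f) = 0.2016; L/(gh_f) = 14.24
Term 1 = ε^1.25·(…)^4.75 = 4.97×10^-9; Term 2 = ν·Q^9.4·(…)^5.2 = 4.45×10^-9
D = 0.66·(4.97×10^-9 + 4.45×10^-9)^0.04 = 0.3151 m = 315 mm
Check: V = 1.53 m/s, Re = 2.20×10^5, f = 0.01772, h_f = 11.3 m ≈ 12.1 m ✓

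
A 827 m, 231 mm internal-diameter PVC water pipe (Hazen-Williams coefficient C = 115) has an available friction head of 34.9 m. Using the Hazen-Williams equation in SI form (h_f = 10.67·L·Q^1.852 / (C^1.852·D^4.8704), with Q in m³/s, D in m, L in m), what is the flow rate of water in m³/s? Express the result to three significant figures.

Rearranging: Q = [h_f·C^1.852·D^4.8704 / (10.67·L)]^(1/1.852)
Q = [34.9·115^1.852·0.231^4.8704 / (10.67·827)]^0.540 = 0.1229 m³/s

Q ≈ 0.123 m³/s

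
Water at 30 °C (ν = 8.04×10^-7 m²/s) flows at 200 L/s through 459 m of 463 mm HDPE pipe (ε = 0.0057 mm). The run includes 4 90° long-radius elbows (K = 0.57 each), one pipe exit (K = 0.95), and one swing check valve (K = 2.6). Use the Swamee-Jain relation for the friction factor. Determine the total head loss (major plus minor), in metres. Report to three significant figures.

H_L ≈ 1.32 m

V = 4Q/(πD²) = 1.188 m/s; V²/2g = 0.07192 m
Re = 6.84×10^5, ε/D = 1.23×10^-5 → f = 0.01263 (Swamee-Jain)
Major: h_f = f(L/D)·V²/2g = 0.01263·991.4·0.07192 = 0.9002 m
Minor: ΣK = 5.83; h_m = ΣK·V²/2g = 0.4193 m
Total H_L = 0.9002 + 0.4193 = 1.319 m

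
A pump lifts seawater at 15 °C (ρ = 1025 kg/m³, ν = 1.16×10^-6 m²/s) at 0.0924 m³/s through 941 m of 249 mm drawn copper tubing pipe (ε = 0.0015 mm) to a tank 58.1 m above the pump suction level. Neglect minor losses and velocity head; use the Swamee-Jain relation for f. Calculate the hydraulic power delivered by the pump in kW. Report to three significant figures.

V = 4Q/(πD²) = 1.898 m/s; Re = 4.07×10^5; ε/D = 6.02×10^-6; f = 0.01367
h_f = f(L/D)V²/2g = 9.481 m
Total head H = z + h_f = 58.1 + 9.481 = 67.58 m
P_hyd = ρgQH = 1025·9.81·0.0924·67.58 = 62.79 kW

P_hyd ≈ 62.8 kW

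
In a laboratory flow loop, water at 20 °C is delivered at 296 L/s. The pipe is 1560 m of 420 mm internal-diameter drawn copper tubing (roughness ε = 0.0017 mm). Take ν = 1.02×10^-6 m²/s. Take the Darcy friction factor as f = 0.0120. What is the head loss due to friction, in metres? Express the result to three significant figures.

h_f ≈ 10.4 m

V = 4Q/(πD²) = 4·0.296/(π·0.420²) = 2.137 m/s
h_f = f(L/D)V²/(2g) = 0.01200·(1560/0.420)·2.137²/(2·9.81) = 10.37 m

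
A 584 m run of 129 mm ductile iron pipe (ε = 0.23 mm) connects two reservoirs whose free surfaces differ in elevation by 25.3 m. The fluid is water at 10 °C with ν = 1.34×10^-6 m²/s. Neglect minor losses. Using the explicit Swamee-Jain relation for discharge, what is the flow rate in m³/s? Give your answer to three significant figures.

Q ≈ 0.0281 m³/s

Swamee-Jain (Type II): Q = -0.965·√(gD⁵h_f/L)·ln[ε/(3.7D) + √(3.17ν²L/(gD³h_f))]
√(gD⁵h_f/L) = √(9.81·0.129⁵·25.3/584) = 0.003896
ε/(3.7D) = 4.82×10^-4; √(3.17ν²L/(gD³h_f)) = 7.90×10^-5
Q = -0.965·0.003896·ln(5.609×10^-4) = 0.02815 m³/s
Check: V = 2.15 m/s, Re = 2.07×10^5, f = 0.02382, h_f = 25.5 m ≈ 25.3 m ✓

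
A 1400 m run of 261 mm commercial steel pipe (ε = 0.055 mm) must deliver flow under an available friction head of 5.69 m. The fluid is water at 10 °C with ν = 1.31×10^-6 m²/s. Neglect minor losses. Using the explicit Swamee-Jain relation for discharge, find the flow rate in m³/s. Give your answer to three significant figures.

Q ≈ 0.0593 m³/s

Swamee-Jain (Type II): Q = -0.965·√(gD⁵h_f/L)·ln[ε/(3.7D) + √(3.17ν²L/(gD³h_f))]
√(gD⁵h_f/L) = √(9.81·0.261⁵·5.69/1400) = 0.006949
ε/(3.7D) = 5.70×10^-5; √(3.17ν²L/(gD³h_f)) = 8.76×10^-5
Q = -0.965·0.006949·ln(1.446×10^-4) = 0.05929 m³/s
Check: V = 1.11 m/s, Re = 2.21×10^5, f = 0.01699, h_f = 5.71 m ≈ 5.69 m ✓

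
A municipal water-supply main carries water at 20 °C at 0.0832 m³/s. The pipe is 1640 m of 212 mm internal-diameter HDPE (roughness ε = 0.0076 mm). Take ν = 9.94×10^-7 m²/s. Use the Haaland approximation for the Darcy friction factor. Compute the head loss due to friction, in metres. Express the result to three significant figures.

h_f ≈ 29.5 m

V = 4Q/(πD²) = 4·0.0832/(π·0.212²) = 2.357 m/s
Re = VD/ν = 2.357·0.212/9.94×10^-7 = 5.03×10^5 → turbulent
ε/D = 0.0076/212 = 3.58×10^-5
Haaland: f = 0.01349
h_f = f(L/D)V²/(2g) = 0.01349·(1640/0.212)·2.357²/(2·9.81) = 29.54 m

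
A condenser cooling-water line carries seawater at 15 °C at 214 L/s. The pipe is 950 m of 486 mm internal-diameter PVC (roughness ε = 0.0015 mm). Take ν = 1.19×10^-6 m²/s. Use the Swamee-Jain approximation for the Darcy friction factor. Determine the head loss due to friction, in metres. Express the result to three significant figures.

h_f ≈ 1.76 m

V = 4Q/(πD²) = 4·0.214/(π·0.486²) = 1.154 m/s
Re = VD/ν = 1.154·0.486/1.19×10^-6 = 4.71×10^5 → turbulent
ε/D = 0.0015/486 = 3.09×10^-6
Swamee-Jain: f = 0.01328
h_f = f(L/D)V²/(2g) = 0.01328·(950/0.486)·1.154²/(2·9.81) = 1.761 m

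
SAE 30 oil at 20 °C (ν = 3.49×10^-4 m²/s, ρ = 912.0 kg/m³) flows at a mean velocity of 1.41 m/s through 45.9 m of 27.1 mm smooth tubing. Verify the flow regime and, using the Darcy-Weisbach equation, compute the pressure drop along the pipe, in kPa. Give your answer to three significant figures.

Δp ≈ 898 kPa

Re = VD/ν = 1.41·0.02710/3.49×10^-4 = 109 → laminar (Re < 2300)
f = 64/Re = 0.5845
h_f = f(L/D)V²/(2g) = 0.5845·(45.9/0.02710)·1.41²/(2·9.81) = 100.3 m
Δp = ρg·h_f = 912.0·9.81·100.3 = 897.6 kPa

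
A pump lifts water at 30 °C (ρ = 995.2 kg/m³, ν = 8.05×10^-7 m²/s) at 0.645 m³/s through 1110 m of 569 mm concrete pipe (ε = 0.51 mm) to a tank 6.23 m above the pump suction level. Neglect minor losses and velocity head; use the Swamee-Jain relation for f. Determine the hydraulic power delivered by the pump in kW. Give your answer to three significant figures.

V = 4Q/(πD²) = 2.537 m/s; Re = 1.79×10^6; ε/D = 8.96×10^-4; f = 0.01937
h_f = f(L/D)V²/2g = 12.39 m
Total head H = z + h_f = 6.23 + 12.39 = 18.62 m
P_hyd = ρgQH = 995.2·9.81·0.645·18.62 = 117.3 kW

P_hyd ≈ 117 kW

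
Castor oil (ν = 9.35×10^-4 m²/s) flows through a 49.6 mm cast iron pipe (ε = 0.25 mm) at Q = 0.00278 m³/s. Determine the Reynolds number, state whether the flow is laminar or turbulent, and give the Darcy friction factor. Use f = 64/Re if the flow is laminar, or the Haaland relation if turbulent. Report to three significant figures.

Re ≈ 76.3; laminar; f = 64/Re ≈ 0.839

V = 4Q/(πD²) = 1.439 m/s
Re = VD/ν = 1.439·0.0496/9.35×10^-4 = 76.3
Re < 2300 → laminar → f = 64/Re = 0.8385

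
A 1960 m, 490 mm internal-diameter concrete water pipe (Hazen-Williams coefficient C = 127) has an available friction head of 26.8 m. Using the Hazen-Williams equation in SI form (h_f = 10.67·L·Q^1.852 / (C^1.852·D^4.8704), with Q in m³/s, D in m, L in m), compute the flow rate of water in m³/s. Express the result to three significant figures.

Q ≈ 0.534 m³/s

Rearranging: Q = [h_f·C^1.852·D^4.8704 / (10.67·L)]^(1/1.852)
Q = [26.8·127^1.852·0.490^4.8704 / (10.67·1960)]^0.540 = 0.5338 m³/s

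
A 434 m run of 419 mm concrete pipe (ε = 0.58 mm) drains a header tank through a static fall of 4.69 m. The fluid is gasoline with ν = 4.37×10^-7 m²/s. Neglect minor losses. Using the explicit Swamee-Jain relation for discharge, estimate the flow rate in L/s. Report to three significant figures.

Swamee-Jain (Type II): Q = -0.965·√(gD⁵h_f/L)·ln[ε/(3.7D) + √(3.17ν²L/(gD³h_f))]
√(gD⁵h_f/L) = √(9.81·0.419⁵·4.69/434) = 0.03700
ε/(3.7D) = 3.74×10^-4; √(3.17ν²L/(gD³h_f)) = 8.81×10^-6
Q = -0.965·0.03700·ln(3.829×10^-4) = 0.2809 m³/s
Check: V = 2.04 m/s, Re = 1.95×10^6, f = 0.02147, h_f = 4.70 m ≈ 4.69 m ✓

Q ≈ 281 L/s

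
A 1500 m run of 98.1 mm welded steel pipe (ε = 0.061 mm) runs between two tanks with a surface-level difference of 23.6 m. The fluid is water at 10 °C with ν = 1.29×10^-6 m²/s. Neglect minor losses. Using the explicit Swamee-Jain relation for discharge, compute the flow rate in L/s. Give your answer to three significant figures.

Q ≈ 9.07 L/s

Swamee-Jain (Type II): Q = -0.965·√(gD⁵h_f/L)·ln[ε/(3.7D) + √(3.17ν²L/(gD³h_f))]
√(gD⁵h_f/L) = √(9.81·0.0981⁵·23.6/1500) = 0.001184
ε/(3.7D) = 1.68×10^-4; √(3.17ν²L/(gD³h_f)) = 1.90×10^-4
Q = -0.965·0.001184·ln(3.583×10^-4) = 0.009067 m³/s
Check: V = 1.20 m/s, Re = 9.12×10^4, f = 0.02116, h_f = 23.7 m ≈ 23.6 m ✓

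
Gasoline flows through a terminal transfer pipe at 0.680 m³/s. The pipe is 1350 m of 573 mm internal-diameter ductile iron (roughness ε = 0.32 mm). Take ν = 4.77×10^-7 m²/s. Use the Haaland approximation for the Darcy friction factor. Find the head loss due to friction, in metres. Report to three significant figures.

h_f ≈ 14.4 m

V = 4Q/(πD²) = 4·0.680/(π·0.573²) = 2.637 m/s
Re = VD/ν = 2.637·0.573/4.77×10^-7 = 3.17×10^6 → turbulent
ε/D = 0.32/573 = 5.58×10^-4
Haaland: f = 0.01729
h_f = f(L/D)V²/(2g) = 0.01729·(1350/0.573)·2.637²/(2·9.81) = 14.44 m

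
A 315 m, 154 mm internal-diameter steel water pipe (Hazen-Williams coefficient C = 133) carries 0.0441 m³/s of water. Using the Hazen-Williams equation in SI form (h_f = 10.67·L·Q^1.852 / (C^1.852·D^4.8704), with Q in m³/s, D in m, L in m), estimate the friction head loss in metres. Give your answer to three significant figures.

h_f = 10.67·315·0.0441^1.852 / (133^1.852·0.154^4.8704) = 10.96 m

h_f ≈ 11.0 m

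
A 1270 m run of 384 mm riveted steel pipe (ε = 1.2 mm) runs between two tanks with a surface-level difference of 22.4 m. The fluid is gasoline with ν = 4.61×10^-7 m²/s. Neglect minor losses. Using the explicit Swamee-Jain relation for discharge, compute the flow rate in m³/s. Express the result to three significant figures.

Q ≈ 0.259 m³/s

Swamee-Jain (Type II): Q = -0.965·√(gD⁵h_f/L)·ln[ε/(3.7D) + √(3.17ν²L/(gD³h_f))]
√(gD⁵h_f/L) = √(9.81·0.384⁵·22.4/1270) = 0.03801
ε/(3.7D) = 8.45×10^-4; √(3.17ν²L/(gD³h_f)) = 8.29×10^-6
Q = -0.965·0.03801·ln(8.529×10^-4) = 0.2592 m³/s
Check: V = 2.24 m/s, Re = 1.86×10^6, f = 0.02658, h_f = 22.4 m ≈ 22.4 m ✓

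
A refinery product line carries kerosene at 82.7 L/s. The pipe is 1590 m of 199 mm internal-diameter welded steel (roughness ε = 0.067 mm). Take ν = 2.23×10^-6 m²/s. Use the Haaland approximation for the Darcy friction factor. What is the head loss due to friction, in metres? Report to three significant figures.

h_f ≈ 50.2 m

V = 4Q/(πD²) = 4·0.0827/(π·0.199²) = 2.659 m/s
Re = VD/ν = 2.659·0.199/2.23×10^-6 = 2.37×10^5 → turbulent
ε/D = 0.067/199 = 3.37×10^-4
Haaland: f = 0.01742
h_f = f(L/D)V²/(2g) = 0.01742·(1590/0.199)·2.659²/(2·9.81) = 50.16 m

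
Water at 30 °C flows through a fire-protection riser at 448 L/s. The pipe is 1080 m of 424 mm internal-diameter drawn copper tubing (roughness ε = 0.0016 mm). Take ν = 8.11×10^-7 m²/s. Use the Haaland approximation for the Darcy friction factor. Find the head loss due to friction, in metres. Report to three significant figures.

V = 4Q/(πD²) = 4·0.448/(π·0.424²) = 3.173 m/s
Re = VD/ν = 3.173·0.424/8.11×10^-7 = 1.66×10^6 → turbulent
ε/D = 0.0016/424 = 3.77×10^-6
Haaland: f = 0.01075
h_f = f(L/D)V²/(2g) = 0.01075·(1080/0.424)·3.173²/(2·9.81) = 14.05 m

h_f ≈ 14.1 m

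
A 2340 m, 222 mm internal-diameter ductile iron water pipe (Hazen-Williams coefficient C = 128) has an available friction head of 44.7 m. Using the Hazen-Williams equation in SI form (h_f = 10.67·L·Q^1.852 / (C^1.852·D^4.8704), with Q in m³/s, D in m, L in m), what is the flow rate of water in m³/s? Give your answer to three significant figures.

Rearranging: Q = [h_f·C^1.852·D^4.8704 / (10.67·L)]^(1/1.852)
Q = [44.7·128^1.852·0.222^4.8704 / (10.67·2340)]^0.540 = 0.08034 m³/s

Q ≈ 0.0803 m³/s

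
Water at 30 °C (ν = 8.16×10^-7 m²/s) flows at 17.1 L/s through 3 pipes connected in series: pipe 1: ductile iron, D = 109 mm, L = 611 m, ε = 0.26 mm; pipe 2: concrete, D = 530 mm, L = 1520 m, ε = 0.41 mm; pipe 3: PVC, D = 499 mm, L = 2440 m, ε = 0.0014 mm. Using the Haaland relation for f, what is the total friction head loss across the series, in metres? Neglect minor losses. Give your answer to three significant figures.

Pipe 1: V = 1.833 m/s, Re = 2.45×10^5, ε/D = 0.00239, f = 0.02518, h_1 = f(L/D)V²/2g = 24.16 m
Pipe 2: V = 0.07751 m/s, Re = 5.03×10^4, ε/D = 7.74×10^-4, f = 0.02306, h_2 = f(L/D)V²/2g = 0.02025 m
Pipe 3: V = 0.08744 m/s, Re = 5.35×10^4, ε/D = 2.81×10^-6, f = 0.02041, h_3 = f(L/D)V²/2g = 0.03889 m
Series → Q common, losses add: H = Σh = 24.22 m

H ≈ 24.2 m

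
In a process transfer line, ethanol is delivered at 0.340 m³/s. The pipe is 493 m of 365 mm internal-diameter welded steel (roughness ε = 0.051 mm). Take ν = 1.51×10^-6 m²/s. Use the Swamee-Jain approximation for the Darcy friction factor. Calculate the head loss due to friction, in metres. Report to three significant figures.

h_f ≈ 10.4 m

V = 4Q/(πD²) = 4·0.340/(π·0.365²) = 3.249 m/s
Re = VD/ν = 3.249·0.365/1.51×10^-6 = 7.85×10^5 → turbulent
ε/D = 0.051/365 = 1.40×10^-4
Swamee-Jain: f = 0.01431
h_f = f(L/D)V²/(2g) = 0.01431·(493/0.365)·3.249²/(2·9.81) = 10.40 m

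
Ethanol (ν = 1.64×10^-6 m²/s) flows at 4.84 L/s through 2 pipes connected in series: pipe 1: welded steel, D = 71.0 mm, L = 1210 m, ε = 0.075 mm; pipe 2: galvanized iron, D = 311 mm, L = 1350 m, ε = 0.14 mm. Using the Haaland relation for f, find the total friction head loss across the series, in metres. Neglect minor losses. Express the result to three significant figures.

H ≈ 30.8 m

Pipe 1: V = 1.222 m/s, Re = 5.29×10^4, ε/D = 0.00106, f = 0.02371, h_1 = f(L/D)V²/2g = 30.78 m
Pipe 2: V = 0.06371 m/s, Re = 1.21×10^4, ε/D = 4.50×10^-4, f = 0.02995, h_2 = f(L/D)V²/2g = 0.02690 m
Series → Q common, losses add: H = Σh = 30.81 m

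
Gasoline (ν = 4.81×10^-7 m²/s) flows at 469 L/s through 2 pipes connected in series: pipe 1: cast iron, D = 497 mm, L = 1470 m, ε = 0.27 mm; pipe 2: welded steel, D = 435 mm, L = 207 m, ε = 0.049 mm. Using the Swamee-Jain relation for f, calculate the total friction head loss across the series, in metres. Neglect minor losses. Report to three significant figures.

H ≈ 18.3 m

Pipe 1: V = 2.418 m/s, Re = 2.50×10^6, ε/D = 5.43×10^-4, f = 0.01727, h_1 = f(L/D)V²/2g = 15.22 m
Pipe 2: V = 3.156 m/s, Re = 2.85×10^6, ε/D = 1.13×10^-4, f = 0.01288, h_2 = f(L/D)V²/2g = 3.112 m
Series → Q common, losses add: H = Σh = 18.33 m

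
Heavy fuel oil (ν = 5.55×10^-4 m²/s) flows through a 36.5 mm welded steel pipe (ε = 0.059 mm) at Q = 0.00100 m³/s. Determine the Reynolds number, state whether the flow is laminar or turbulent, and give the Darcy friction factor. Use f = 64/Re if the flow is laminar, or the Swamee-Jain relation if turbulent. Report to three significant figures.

V = 4Q/(πD²) = 0.9557 m/s
Re = VD/ν = 0.9557·0.0365/5.55×10^-4 = 62.9
Re < 2300 → laminar → f = 64/Re = 1.018

Re ≈ 62.9; laminar; f = 64/Re ≈ 1.02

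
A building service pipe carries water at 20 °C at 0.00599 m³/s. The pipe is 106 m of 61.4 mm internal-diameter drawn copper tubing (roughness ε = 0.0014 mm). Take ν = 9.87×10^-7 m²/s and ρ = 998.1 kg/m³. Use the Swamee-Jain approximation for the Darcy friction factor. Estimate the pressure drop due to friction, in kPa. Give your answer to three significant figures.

V = 4Q/(πD²) = 4·0.00599/(π·0.0614²) = 2.023 m/s
Re = VD/ν = 2.023·0.0614/9.87×10^-7 = 1.26×10^5 → turbulent
ε/D = 0.0014/61.4 = 2.28×10^-5
Swamee-Jain: f = 0.01719
h_f = f(L/D)V²/(2g) = 0.01719·(106/0.0614)·2.023²/(2·9.81) = 6.192 m
Δp = ρg·h_f = 998.1·9.81·6.192 = 60.62 kPa

Δp ≈ 60.6 kPa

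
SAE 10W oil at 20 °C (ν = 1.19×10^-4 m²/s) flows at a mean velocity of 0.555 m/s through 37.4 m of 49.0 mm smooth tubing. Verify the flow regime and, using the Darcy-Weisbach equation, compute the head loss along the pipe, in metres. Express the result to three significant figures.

Re = VD/ν = 0.555·0.04900/1.19×10^-4 = 229 → laminar (Re < 2300)
f = 64/Re = 0.2801
h_f = f(L/D)V²/(2g) = 0.2801·(37.4/0.04900)·0.555²/(2·9.81) = 3.356 m

h_f ≈ 3.36 m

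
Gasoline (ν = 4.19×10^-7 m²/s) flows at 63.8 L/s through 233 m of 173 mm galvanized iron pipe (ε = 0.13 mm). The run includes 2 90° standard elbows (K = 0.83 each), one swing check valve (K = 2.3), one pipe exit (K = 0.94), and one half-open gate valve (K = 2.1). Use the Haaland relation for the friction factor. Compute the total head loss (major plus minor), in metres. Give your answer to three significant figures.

V = 4Q/(πD²) = 2.714 m/s; V²/2g = 0.3755 m
Re = 1.12×10^6, ε/D = 7.51×10^-4 → f = 0.01867 (Haaland)
Major: h_f = f(L/D)·V²/2g = 0.01867·1347·0.3755 = 9.440 m
Minor: ΣK = 7.00; h_m = ΣK·V²/2g = 2.628 m
Total H_L = 9.440 + 2.628 = 12.07 m

H_L ≈ 12.1 m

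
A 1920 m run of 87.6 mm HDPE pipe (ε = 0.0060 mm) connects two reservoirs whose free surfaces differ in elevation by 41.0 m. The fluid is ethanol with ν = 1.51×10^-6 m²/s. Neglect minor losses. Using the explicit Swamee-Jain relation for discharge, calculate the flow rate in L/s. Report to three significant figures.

Q ≈ 8.34 L/s

Swamee-Jain (Type II): Q = -0.965·√(gD⁵h_f/L)·ln[ε/(3.7D) + √(3.17ν²L/(gD³h_f))]
√(gD⁵h_f/L) = √(9.81·0.0876⁵·41.0/1920) = 0.001040
ε/(3.7D) = 1.85×10^-5; √(3.17ν²L/(gD³h_f)) = 2.27×10^-4
Q = -0.965·0.001040·ln(2.451×10^-4) = 0.008340 m³/s
Check: V = 1.38 m/s, Re = 8.03×10^4, f = 0.01907, h_f = 40.8 m ≈ 41.0 m ✓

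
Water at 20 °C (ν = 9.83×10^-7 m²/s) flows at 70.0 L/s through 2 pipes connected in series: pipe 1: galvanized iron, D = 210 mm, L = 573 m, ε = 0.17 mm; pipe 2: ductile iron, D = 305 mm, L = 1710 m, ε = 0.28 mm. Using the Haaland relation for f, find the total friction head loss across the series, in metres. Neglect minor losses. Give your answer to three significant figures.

Pipe 1: V = 2.021 m/s, Re = 4.32×10^5, ε/D = 8.10×10^-4, f = 0.01940, h_1 = f(L/D)V²/2g = 11.02 m
Pipe 2: V = 0.9581 m/s, Re = 2.97×10^5, ε/D = 9.18×10^-4, f = 0.02018, h_2 = f(L/D)V²/2g = 5.293 m
Series → Q common, losses add: H = Σh = 16.31 m

H ≈ 16.3 m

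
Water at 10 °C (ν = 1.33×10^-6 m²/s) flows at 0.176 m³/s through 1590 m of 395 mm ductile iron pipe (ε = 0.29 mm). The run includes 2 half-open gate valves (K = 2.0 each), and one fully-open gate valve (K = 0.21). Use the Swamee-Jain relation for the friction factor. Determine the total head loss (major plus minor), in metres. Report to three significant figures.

H_L ≈ 8.58 m

V = 4Q/(πD²) = 1.436 m/s; V²/2g = 0.1051 m
Re = 4.27×10^5, ε/D = 7.34×10^-4 → f = 0.01922 (Swamee-Jain)
Major: h_f = f(L/D)·V²/2g = 0.01922·4025·0.1051 = 8.136 m
Minor: ΣK = 4.21; h_m = ΣK·V²/2g = 0.4426 m
Total H_L = 8.136 + 0.4426 = 8.578 m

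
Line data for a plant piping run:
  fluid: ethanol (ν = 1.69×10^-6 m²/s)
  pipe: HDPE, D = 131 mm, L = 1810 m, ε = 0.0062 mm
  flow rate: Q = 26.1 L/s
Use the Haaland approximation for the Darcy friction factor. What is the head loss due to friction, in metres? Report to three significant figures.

h_f ≈ 44.0 m

V = 4Q/(πD²) = 4·0.0261/(π·0.131²) = 1.936 m/s
Re = VD/ν = 1.936·0.131/1.69×10^-6 = 1.50×10^5 → turbulent
ε/D = 0.0062/131 = 4.73×10^-5
Haaland: f = 0.01666
h_f = f(L/D)V²/(2g) = 0.01666·(1810/0.131)·1.936²/(2·9.81) = 44.00 m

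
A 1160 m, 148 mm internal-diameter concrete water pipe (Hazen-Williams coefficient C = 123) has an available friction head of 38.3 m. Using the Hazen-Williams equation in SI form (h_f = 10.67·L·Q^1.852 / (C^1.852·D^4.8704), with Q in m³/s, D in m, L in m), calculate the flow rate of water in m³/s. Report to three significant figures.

Q ≈ 0.0357 m³/s

Rearranging: Q = [h_f·C^1.852·D^4.8704 / (10.67·L)]^(1/1.852)
Q = [38.3·123^1.852·0.148^4.8704 / (10.67·1160)]^0.540 = 0.03572 m³/s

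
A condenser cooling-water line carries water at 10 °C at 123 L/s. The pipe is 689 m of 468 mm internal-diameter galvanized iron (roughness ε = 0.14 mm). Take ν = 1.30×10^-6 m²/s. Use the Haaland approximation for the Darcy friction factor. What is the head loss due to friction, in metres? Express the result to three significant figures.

h_f ≈ 0.654 m

V = 4Q/(πD²) = 4·0.123/(π·0.468²) = 0.7150 m/s
Re = VD/ν = 0.7150·0.468/1.30×10^-6 = 2.57×10^5 → turbulent
ε/D = 0.14/468 = 2.99×10^-4
Haaland: f = 0.01704
h_f = f(L/D)V²/(2g) = 0.01704·(689/0.468)·0.7150²/(2·9.81) = 0.6537 m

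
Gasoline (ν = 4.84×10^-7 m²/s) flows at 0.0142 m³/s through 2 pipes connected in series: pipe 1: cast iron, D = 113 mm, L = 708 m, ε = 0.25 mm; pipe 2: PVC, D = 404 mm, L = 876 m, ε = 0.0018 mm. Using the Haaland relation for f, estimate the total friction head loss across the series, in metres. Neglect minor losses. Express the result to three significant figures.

H ≈ 15.7 m

Pipe 1: V = 1.416 m/s, Re = 3.31×10^5, ε/D = 0.00221, f = 0.02456, h_1 = f(L/D)V²/2g = 15.72 m
Pipe 2: V = 0.1108 m/s, Re = 9.25×10^4, ε/D = 4.46×10^-6, f = 0.01813, h_2 = f(L/D)V²/2g = 0.02459 m
Series → Q common, losses add: H = Σh = 15.75 m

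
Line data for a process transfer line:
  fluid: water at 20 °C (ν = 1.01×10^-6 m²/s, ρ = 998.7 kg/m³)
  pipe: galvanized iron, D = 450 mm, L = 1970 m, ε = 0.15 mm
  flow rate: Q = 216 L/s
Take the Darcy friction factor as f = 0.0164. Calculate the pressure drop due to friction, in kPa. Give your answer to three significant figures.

V = 4Q/(πD²) = 4·0.216/(π·0.450²) = 1.358 m/s
h_f = f(L/D)V²/(2g) = 0.01640·(1970/0.450)·1.358²/(2·9.81) = 6.750 m
Δp = ρg·h_f = 998.7·9.81·6.750 = 66.13 kPa

Δp ≈ 66.1 kPa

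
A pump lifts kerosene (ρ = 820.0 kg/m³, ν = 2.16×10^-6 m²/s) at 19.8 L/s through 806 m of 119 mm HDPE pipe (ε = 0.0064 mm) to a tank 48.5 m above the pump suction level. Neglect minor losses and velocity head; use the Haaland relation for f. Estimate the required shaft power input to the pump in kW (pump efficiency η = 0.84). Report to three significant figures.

V = 4Q/(πD²) = 1.780 m/s; Re = 9.81×10^4; ε/D = 5.38×10^-5; f = 0.01812
h_f = f(L/D)V²/2g = 19.82 m
Total head H = z + h_f = 48.5 + 19.82 = 68.32 m
P_hyd = ρgQH = 820.0·9.81·0.0198·68.32 = 10.88 kW
P_shaft = P_hyd/η = 10.88/0.84 = 12.96 kW

P_shaft ≈ 13.0 kW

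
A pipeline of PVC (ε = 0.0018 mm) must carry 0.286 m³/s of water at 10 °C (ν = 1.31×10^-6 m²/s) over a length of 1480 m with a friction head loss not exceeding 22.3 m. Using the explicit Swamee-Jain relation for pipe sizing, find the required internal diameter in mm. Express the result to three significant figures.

Swamee-Jain (Type III): D = 0.66·[ε^1.25·(LQ²/(gh_f))^4.75 + ν·Q^9.4·(L/(gh_f))^5.2]^0.04
LQ²/(gh_f) = 0.5534; L/(gh_f) = 6.765
Term 1 = ε^1.25·(…)^4.75 = 3.97×10^-9; Term 2 = ν·Q^9.4·(…)^5.2 = 2.11×10^-7
D = 0.66·(3.97×10^-9 + 2.11×10^-7)^0.04 = 0.3572 m = 357 mm
Check: V = 2.85 m/s, Re = 7.78×10^5, f = 0.01222, h_f = 21.0 m ≈ 22.3 m ✓

D ≈ 357 mm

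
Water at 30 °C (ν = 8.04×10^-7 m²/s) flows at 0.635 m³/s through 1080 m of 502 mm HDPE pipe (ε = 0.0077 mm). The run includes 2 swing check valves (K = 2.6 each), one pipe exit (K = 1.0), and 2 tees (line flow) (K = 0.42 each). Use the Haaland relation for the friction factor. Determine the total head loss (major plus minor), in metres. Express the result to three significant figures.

H_L ≈ 15.9 m

V = 4Q/(πD²) = 3.208 m/s; V²/2g = 0.5246 m
Re = 2.00×10^6, ε/D = 1.53×10^-5 → f = 0.01080 (Haaland)
Major: h_f = f(L/D)·V²/2g = 0.01080·2151·0.5246 = 12.19 m
Minor: ΣK = 7.04; h_m = ΣK·V²/2g = 3.693 m
Total H_L = 12.19 + 3.693 = 15.88 m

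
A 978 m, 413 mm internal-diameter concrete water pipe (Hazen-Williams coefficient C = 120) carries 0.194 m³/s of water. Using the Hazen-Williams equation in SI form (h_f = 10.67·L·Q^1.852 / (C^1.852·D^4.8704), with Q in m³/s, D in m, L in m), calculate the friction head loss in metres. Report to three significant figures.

h_f ≈ 5.24 m

h_f = 10.67·978·0.194^1.852 / (120^1.852·0.413^4.8704) = 5.240 m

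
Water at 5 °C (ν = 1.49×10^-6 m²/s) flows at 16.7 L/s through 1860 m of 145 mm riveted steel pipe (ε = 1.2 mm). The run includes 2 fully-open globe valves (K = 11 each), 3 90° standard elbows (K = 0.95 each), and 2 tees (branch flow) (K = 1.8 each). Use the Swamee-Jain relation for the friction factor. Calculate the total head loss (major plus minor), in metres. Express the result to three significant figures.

V = 4Q/(πD²) = 1.011 m/s; V²/2g = 0.05213 m
Re = 9.84×10^4, ε/D = 0.00828 → f = 0.03653 (Swamee-Jain)
Major: h_f = f(L/D)·V²/2g = 0.03653·12828·0.05213 = 24.43 m
Minor: ΣK = 28.4; h_m = ΣK·V²/2g = 1.483 m
Total H_L = 24.43 + 1.483 = 25.91 m

H_L ≈ 25.9 m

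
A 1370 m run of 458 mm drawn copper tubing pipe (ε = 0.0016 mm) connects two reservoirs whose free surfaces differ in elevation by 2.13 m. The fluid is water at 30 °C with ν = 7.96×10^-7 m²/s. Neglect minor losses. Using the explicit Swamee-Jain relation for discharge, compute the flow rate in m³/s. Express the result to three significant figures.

Swamee-Jain (Type II): Q = -0.965·√(gD⁵h_f/L)·ln[ε/(3.7D) + √(3.17ν²L/(gD³h_f))]
√(gD⁵h_f/L) = √(9.81·0.458⁵·2.13/1370) = 0.01753
ε/(3.7D) = 9.44×10^-7; √(3.17ν²L/(gD³h_f)) = 3.70×10^-5
Q = -0.965·0.01753·ln(3.797×10^-5) = 0.1722 m³/s
Check: V = 1.05 m/s, Re = 6.01×10^5, f = 0.01273, h_f = 2.12 m ≈ 2.13 m ✓

Q ≈ 0.172 m³/s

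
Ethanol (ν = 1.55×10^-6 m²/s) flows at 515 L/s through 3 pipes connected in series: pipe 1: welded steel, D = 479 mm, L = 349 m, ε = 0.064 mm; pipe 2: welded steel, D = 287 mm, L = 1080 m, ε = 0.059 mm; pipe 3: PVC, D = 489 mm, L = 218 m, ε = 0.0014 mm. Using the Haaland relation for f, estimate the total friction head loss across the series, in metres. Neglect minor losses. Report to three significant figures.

Pipe 1: V = 2.858 m/s, Re = 8.83×10^5, ε/D = 1.34×10^-4, f = 0.01392, h_1 = f(L/D)V²/2g = 4.221 m
Pipe 2: V = 7.961 m/s, Re = 1.47×10^6, ε/D = 2.06×10^-4, f = 0.01441, h_2 = f(L/D)V²/2g = 175.2 m
Pipe 3: V = 2.742 m/s, Re = 8.65×10^5, ε/D = 2.86×10^-6, f = 0.01192, h_3 = f(L/D)V²/2g = 2.036 m
Series → Q common, losses add: H = Σh = 181.5 m

H ≈ 181 m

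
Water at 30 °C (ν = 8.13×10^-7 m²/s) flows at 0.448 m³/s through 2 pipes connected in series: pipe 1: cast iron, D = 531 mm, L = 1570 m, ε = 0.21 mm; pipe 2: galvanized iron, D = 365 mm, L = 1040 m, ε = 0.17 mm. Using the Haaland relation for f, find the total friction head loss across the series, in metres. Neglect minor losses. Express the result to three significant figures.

H ≈ 54.5 m

Pipe 1: V = 2.023 m/s, Re = 1.32×10^6, ε/D = 3.95×10^-4, f = 0.01629, h_1 = f(L/D)V²/2g = 10.04 m
Pipe 2: V = 4.282 m/s, Re = 1.92×10^6, ε/D = 4.66×10^-4, f = 0.01672, h_2 = f(L/D)V²/2g = 44.50 m
Series → Q common, losses add: H = Σh = 54.54 m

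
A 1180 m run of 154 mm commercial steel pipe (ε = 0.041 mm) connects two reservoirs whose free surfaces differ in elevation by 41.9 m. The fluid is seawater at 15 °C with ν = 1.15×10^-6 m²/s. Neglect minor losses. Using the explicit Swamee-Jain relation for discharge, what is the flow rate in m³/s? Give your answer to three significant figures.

Swamee-Jain (Type II): Q = -0.965·√(gD⁵h_f/L)·ln[ε/(3.7D) + √(3.17ν²L/(gD³h_f))]
√(gD⁵h_f/L) = √(9.81·0.154⁵·41.9/1180) = 0.005493
ε/(3.7D) = 7.20×10^-5; √(3.17ν²L/(gD³h_f)) = 5.74×10^-5
Q = -0.965·0.005493·ln(1.294×10^-4) = 0.04746 m³/s
Check: V = 2.55 m/s, Re = 3.41×10^5, f = 0.01661, h_f = 42.1 m ≈ 41.9 m ✓

Q ≈ 0.0475 m³/s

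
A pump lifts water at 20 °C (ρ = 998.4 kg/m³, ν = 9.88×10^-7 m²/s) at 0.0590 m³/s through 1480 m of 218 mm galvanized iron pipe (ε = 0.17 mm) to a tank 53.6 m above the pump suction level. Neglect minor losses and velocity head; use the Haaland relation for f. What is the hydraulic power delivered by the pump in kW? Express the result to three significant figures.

P_hyd ≈ 40.7 kW

V = 4Q/(πD²) = 1.581 m/s; Re = 3.49×10^5; ε/D = 7.80×10^-4; f = 0.01941
h_f = f(L/D)V²/2g = 16.78 m
Total head H = z + h_f = 53.6 + 16.78 = 70.38 m
P_hyd = ρgQH = 998.4·9.81·0.0590·70.38 = 40.67 kW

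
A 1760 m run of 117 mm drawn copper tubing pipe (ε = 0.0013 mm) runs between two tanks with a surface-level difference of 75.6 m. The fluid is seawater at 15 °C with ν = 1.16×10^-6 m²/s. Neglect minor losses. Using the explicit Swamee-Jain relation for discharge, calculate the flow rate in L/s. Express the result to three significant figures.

Swamee-Jain (Type II): Q = -0.965·√(gD⁵h_f/L)·ln[ε/(3.7D) + √(3.17ν²L/(gD³h_f))]
√(gD⁵h_f/L) = √(9.81·0.117⁵·75.6/1760) = 0.003040
ε/(3.7D) = 3.00×10^-6; √(3.17ν²L/(gD³h_f)) = 7.95×10^-5
Q = -0.965·0.003040·ln(8.250×10^-5) = 0.02758 m³/s
Check: V = 2.57 m/s, Re = 2.59×10^5, f = 0.01490, h_f = 75.2 m ≈ 75.6 m ✓

Q ≈ 27.6 L/s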